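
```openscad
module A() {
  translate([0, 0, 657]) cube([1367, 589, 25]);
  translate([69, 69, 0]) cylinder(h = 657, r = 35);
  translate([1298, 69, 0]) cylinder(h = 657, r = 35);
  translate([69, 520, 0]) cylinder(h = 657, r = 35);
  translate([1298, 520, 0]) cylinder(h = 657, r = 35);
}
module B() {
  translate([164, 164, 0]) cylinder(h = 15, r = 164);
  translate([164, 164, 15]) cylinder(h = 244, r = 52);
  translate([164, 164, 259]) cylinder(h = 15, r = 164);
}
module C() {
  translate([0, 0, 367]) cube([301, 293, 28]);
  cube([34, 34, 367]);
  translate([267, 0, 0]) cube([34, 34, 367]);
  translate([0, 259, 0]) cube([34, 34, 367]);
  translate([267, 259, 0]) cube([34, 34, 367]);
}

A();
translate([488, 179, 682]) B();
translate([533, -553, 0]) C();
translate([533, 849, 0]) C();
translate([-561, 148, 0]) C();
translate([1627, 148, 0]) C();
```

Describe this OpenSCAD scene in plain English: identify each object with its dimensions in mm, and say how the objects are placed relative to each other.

A is a rectangular dining table. The top is 1367×589×25 mm with its upper surface at z = 682 mm. It stands on four round legs of 70 mm diameter, each leg's bounding box inset 34 mm from the nearest pair of top edges, running from the floor to the underside of the top.

B is a spool: two coaxial disc flanges of radius 164 mm and thickness 15 mm, joined by a core cylinder of radius 52 mm and height 244 mm. The lower flange rests on z = 0 and the three cylinders share a vertical axis.

C is a four-legged stool. The seat is a 301×293×28 mm slab whose top surface is at z = 395 mm; four square legs, each 34×34 mm in cross-section, run from the floor (z = 0) to the underside of the seat, each flush with a corner of the seat.

The spool is on top of the table. Four stools sit around the table at the −y, +y, −x, +x sides.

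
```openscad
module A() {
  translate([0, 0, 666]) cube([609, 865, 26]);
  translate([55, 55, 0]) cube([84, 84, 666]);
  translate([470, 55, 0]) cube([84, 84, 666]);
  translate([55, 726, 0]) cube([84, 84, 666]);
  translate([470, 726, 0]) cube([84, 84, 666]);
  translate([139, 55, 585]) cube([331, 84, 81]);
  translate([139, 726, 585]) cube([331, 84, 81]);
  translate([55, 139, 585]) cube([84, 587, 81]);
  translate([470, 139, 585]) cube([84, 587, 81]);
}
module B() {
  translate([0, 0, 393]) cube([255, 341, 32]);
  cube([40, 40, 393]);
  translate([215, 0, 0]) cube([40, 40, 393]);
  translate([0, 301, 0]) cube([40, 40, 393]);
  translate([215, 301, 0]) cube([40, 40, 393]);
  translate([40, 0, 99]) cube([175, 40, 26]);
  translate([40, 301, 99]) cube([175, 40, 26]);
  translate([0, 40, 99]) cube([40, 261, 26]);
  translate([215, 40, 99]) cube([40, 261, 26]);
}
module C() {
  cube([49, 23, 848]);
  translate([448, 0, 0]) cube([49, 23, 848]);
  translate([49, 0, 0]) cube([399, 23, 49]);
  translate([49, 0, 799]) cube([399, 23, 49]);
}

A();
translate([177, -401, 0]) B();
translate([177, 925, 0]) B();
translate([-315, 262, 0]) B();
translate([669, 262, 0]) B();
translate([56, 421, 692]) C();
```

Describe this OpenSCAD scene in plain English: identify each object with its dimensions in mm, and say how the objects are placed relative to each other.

A is a table: top 609 mm (x) × 865 mm (y), 26 mm thick, upper face at z = 692 mm, on four 84×84 mm square legs, each inset 55 mm from the nearest pair of top edges, running from z = 0 to the bottom of the top. Four apron rails, 84 mm thick and 81 mm tall, run between adjacent legs with their top edges flush with the underside of the top and their outer faces flush with the legs' outer faces.

B is a simple wooden stool: a rectangular seat 255 mm (x) by 341 mm (y), 32 mm thick, top face at z = 425 mm, on four square legs, each 40×40 mm in cross-section. The legs rest on z = 0, each flush with a corner of the seat. Four stretchers, 40 mm wide and 26 mm tall, connect adjacent legs with their undersides at z = 99 mm, each running between the inner faces of the legs it joins and aligned with the legs' outer faces on the other axis.

C is a picture frame with a 399×750 mm rectangular opening (x by z) and a uniform 49 mm border on every side. Frame depth is 23 mm along y. It is built from two vertical stiles running the full outside height and two horizontal rails spanning the gap between the stiles.

Four stools sit around the table at the −y, +y, −x, +x sides. The picture frame is on top of the table, centred.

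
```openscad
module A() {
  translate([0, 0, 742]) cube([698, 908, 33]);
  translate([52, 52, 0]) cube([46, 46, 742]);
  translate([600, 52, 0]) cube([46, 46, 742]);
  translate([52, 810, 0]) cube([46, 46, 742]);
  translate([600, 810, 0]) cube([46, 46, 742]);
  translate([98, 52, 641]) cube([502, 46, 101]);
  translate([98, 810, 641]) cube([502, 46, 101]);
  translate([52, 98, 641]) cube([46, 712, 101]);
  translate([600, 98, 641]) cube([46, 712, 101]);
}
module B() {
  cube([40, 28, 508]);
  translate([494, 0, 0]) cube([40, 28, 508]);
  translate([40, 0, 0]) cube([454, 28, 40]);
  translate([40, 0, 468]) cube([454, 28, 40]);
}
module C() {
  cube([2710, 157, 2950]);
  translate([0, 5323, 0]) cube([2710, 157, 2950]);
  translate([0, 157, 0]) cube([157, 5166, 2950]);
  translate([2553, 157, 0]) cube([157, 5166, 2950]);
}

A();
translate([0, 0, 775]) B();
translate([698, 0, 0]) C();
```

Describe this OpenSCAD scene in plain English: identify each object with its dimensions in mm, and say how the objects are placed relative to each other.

A is a table: top 698 mm (x) × 908 mm (y), 33 mm thick, upper face at z = 775 mm, on four 46×46 mm square legs, each inset 52 mm from the nearest pair of top edges, running from z = 0 to the bottom of the top. Four apron rails, 46 mm thick and 101 mm tall, run between adjacent legs with their top edges flush with the underside of the top and their outer faces flush with the legs' outer faces.

B is a picture frame with a 454×428 mm rectangular opening (x by z) and a uniform 40 mm border on every side. Frame depth is 28 mm along y. It is built from two vertical stiles running the full outside height and two horizontal rails spanning the gap between the stiles.

C is a box-shaped house frame (walls only): outside footprint 2710×5480 mm, wall height 2950 mm, wall thickness 157 mm. The two y-facing walls run the full x-width; the two x-facing walls fit between the inner faces of the y-facing walls.

The picture frame is on top of the table. The house frame is against the table's +x side, with their −y faces flush.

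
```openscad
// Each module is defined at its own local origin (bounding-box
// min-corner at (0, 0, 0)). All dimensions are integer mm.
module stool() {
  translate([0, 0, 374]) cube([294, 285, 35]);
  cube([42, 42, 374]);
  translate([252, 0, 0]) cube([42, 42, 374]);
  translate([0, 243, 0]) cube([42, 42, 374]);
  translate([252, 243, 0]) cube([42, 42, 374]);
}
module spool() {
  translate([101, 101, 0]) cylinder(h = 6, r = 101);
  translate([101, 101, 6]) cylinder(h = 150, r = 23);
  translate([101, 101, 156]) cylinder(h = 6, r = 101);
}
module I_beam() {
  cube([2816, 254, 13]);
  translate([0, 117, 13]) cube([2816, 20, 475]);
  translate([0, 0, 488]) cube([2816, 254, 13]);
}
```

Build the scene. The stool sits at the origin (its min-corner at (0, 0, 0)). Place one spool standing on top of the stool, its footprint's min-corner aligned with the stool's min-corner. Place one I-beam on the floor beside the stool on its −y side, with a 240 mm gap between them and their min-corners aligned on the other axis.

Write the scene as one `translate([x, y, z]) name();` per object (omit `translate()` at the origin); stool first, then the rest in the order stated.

stool();
translate([0, 0, 409]) spool();
translate([0, -494, 0]) I_beam();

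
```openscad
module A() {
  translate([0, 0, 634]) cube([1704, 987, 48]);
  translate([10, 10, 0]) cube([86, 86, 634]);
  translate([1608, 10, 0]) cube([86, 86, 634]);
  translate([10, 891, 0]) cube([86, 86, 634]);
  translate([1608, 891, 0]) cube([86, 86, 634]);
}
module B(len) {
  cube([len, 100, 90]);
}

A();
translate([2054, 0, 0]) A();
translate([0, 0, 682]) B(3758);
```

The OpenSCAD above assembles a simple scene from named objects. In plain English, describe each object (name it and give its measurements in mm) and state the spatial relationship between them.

A is a table: top 1704 mm (x) × 987 mm (y), 48 mm thick, upper face at z = 682 mm, on four 86×86 mm square legs, each inset 10 mm from the nearest pair of top edges, running from z = 0 to the bottom of the top.

B is a rectangular beam 3758 mm long (x), 100 mm deep (y), 90 mm thick (z).

The beam spans the tops of two tables placed 350 mm apart, resting at z = 682 mm.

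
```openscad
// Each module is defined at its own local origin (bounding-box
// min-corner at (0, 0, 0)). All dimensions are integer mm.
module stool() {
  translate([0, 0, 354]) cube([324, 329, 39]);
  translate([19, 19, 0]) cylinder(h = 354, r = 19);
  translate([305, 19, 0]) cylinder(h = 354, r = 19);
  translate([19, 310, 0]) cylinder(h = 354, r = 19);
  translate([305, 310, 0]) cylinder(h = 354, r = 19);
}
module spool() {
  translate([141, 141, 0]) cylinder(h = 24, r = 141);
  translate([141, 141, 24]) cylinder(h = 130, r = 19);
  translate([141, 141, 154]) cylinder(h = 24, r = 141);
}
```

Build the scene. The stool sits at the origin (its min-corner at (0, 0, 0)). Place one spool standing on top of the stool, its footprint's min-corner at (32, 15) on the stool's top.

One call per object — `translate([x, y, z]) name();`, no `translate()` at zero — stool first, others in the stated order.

stool();
translate([32, 15, 393]) spool();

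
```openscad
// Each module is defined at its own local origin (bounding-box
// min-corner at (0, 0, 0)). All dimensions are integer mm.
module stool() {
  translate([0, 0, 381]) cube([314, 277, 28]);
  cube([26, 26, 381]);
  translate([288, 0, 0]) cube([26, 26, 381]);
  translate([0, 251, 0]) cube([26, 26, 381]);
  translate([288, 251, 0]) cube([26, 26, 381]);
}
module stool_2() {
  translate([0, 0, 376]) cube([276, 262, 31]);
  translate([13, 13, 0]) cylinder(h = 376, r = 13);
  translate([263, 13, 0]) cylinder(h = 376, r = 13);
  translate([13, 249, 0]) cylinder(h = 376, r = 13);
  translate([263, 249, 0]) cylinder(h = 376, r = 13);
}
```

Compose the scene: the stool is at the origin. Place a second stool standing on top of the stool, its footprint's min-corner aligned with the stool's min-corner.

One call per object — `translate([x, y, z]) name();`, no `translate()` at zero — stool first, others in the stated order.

stool();
translate([0, 0, 409]) stool_2();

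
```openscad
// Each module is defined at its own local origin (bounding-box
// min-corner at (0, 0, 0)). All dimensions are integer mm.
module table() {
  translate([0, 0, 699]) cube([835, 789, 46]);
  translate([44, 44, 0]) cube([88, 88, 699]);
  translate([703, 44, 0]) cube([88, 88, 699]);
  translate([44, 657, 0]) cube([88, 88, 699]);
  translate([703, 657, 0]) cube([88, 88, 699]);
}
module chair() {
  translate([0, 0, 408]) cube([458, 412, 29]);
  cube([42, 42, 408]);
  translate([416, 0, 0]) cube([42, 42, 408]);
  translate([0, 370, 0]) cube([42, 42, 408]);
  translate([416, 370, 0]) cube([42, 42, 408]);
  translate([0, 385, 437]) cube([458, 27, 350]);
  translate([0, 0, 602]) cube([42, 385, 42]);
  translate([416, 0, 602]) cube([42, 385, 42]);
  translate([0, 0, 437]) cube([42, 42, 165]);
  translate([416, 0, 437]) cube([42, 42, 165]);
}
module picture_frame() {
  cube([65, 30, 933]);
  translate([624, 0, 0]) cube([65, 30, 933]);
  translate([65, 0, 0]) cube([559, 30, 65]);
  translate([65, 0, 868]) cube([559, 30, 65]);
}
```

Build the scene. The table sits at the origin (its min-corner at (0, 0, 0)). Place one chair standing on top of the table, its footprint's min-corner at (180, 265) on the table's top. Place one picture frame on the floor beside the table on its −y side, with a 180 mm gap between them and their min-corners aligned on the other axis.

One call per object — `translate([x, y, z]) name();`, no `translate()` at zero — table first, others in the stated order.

table();
translate([180, 265, 745]) chair();
translate([0, -210, 0]) picture_frame();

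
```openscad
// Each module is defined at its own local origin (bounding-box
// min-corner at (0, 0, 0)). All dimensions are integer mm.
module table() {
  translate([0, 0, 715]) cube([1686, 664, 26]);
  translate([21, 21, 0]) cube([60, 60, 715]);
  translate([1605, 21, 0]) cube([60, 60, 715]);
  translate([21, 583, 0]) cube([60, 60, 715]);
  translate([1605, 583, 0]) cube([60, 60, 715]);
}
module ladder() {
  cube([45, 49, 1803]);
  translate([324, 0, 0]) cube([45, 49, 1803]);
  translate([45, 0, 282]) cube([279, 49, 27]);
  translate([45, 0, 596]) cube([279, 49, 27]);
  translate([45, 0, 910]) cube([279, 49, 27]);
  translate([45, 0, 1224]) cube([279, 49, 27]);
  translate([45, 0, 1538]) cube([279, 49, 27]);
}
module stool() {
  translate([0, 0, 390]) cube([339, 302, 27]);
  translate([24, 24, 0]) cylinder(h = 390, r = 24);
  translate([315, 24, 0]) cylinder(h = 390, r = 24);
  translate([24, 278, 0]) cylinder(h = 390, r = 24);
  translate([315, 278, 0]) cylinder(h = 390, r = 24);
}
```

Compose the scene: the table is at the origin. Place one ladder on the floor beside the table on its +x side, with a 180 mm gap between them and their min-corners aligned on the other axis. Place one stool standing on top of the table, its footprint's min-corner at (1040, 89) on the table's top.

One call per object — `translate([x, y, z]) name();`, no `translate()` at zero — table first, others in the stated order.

table();
translate([1866, 0, 0]) ladder();
translate([1040, 89, 741]) stool();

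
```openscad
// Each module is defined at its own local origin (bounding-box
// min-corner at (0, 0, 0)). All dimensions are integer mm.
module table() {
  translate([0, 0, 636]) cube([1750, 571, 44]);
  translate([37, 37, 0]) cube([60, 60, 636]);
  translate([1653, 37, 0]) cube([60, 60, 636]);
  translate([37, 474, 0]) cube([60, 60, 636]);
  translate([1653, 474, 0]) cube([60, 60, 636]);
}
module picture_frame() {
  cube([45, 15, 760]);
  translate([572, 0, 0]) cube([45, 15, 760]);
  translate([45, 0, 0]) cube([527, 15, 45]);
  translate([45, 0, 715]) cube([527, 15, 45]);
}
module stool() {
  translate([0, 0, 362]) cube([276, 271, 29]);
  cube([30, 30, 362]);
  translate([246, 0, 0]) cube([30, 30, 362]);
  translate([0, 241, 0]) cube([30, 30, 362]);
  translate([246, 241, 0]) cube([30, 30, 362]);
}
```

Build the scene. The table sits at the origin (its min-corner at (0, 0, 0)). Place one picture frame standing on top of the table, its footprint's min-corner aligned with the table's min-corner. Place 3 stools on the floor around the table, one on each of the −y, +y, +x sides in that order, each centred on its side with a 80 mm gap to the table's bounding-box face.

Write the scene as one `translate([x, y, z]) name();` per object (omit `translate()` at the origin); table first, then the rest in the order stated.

table();
translate([0, 0, 680]) picture_frame();
translate([737, -351, 0]) stool();
translate([737, 651, 0]) stool();
translate([1830, 150, 0]) stool();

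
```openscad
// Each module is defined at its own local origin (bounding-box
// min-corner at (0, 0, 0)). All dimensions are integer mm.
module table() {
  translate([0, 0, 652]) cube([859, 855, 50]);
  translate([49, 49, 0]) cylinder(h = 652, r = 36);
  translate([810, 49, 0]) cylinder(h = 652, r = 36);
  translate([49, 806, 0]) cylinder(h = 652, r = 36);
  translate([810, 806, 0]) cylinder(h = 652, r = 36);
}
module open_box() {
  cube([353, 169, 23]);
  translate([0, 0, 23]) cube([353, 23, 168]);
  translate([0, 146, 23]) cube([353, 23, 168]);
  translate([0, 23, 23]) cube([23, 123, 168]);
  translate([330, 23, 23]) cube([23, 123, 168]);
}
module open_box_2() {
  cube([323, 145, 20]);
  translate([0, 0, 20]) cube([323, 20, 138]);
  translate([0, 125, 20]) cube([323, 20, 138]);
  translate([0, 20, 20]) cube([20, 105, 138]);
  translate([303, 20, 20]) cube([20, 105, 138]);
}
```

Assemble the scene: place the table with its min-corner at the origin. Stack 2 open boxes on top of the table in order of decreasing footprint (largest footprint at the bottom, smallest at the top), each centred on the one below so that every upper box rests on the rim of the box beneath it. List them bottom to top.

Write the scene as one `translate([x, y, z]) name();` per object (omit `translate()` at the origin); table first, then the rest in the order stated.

table();
translate([253, 343, 702]) open_box();
translate([268, 355, 893]) open_box_2();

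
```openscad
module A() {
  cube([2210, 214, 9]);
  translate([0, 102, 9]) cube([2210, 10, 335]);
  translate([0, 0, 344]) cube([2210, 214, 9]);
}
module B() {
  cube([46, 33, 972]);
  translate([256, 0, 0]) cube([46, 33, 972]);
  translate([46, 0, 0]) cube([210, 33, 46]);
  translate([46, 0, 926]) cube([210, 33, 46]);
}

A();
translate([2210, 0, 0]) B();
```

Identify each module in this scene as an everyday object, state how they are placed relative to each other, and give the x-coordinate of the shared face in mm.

A is an I-beam. B is a picture frame. The picture frame is against the I-beam's +x side, with their −y faces flush. The x-coordinate of the shared face is 2210 mm.

The I-beam's +x face and the picture frame's −x face are both at x = 2210 mm.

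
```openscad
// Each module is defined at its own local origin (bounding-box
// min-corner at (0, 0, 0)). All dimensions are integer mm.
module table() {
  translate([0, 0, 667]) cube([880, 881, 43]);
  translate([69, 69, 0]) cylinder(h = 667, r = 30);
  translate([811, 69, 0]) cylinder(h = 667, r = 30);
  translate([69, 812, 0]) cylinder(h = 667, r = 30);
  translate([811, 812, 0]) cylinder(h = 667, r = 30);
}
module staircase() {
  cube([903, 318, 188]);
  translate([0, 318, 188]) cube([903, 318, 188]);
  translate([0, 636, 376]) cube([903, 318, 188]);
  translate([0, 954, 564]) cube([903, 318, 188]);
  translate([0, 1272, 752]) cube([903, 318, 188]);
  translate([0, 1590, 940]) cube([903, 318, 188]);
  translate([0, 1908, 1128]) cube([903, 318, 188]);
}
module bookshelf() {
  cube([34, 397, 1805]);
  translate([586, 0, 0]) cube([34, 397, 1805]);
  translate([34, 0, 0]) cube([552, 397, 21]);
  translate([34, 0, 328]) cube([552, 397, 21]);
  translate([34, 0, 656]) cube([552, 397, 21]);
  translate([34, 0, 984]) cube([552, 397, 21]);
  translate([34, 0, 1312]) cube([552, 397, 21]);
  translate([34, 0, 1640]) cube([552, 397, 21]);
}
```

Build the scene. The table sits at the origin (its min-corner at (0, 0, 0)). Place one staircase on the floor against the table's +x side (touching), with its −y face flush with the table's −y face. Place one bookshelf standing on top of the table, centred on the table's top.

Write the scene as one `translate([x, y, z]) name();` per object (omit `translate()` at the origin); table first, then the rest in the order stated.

table();
translate([880, 0, 0]) staircase();
translate([130, 242, 710]) bookshelf();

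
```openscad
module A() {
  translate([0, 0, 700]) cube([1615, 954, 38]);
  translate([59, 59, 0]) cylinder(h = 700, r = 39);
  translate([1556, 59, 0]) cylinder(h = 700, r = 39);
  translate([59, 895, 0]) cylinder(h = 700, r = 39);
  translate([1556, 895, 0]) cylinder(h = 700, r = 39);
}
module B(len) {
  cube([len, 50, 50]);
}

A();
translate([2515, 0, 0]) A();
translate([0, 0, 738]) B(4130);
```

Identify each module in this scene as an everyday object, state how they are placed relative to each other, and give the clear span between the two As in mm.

A is a table. B is a beam. A beam spans the tops of two tables. The clear span between the two tables is 900 mm.

Second table starts at x = 2515; first ends at x = 1615; clear span = 2515 − 1615 = 900 mm.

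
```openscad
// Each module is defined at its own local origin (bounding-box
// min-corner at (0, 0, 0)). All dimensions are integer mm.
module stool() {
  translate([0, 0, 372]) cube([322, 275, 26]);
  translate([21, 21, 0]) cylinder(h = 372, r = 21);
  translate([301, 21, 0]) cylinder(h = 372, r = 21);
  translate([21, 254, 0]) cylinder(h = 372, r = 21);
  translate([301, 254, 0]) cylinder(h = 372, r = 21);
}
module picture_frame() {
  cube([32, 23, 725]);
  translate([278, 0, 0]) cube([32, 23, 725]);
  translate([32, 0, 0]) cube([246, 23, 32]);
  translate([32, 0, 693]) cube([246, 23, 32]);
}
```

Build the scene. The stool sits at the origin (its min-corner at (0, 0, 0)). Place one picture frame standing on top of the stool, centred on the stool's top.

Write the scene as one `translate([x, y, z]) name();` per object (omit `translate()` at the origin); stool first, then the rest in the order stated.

stool();
translate([6, 126, 398]) picture_frame();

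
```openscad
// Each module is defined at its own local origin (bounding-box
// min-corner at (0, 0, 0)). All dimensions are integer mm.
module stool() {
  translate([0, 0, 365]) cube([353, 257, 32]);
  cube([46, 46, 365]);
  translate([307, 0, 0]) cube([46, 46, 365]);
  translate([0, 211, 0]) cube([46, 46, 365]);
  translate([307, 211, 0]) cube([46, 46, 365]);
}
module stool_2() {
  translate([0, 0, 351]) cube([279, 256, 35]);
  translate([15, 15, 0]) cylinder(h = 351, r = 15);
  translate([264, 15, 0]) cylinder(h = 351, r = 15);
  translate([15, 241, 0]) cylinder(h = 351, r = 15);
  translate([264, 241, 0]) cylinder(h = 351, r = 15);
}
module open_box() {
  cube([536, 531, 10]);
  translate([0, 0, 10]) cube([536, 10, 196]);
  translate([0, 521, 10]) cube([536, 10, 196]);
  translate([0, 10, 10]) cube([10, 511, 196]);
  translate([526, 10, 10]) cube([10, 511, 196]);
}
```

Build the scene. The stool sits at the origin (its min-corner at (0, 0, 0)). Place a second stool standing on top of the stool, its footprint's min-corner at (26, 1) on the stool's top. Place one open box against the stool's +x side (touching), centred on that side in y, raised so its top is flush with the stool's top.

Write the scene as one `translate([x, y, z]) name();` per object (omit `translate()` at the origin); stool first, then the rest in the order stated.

stool();
translate([26, 1, 397]) stool_2();
translate([353, -137, 191]) open_box();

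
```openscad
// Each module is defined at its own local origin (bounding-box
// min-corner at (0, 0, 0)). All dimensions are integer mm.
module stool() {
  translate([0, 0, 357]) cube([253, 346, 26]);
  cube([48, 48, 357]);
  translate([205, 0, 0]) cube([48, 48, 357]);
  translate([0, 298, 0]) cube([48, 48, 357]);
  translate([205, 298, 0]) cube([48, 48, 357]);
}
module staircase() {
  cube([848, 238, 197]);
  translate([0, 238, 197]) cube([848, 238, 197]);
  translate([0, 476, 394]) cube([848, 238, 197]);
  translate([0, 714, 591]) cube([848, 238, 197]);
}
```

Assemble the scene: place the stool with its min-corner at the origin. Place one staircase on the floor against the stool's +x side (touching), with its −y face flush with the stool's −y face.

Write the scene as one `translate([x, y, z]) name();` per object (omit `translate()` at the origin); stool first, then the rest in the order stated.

stool();
translate([253, 0, 0]) staircase();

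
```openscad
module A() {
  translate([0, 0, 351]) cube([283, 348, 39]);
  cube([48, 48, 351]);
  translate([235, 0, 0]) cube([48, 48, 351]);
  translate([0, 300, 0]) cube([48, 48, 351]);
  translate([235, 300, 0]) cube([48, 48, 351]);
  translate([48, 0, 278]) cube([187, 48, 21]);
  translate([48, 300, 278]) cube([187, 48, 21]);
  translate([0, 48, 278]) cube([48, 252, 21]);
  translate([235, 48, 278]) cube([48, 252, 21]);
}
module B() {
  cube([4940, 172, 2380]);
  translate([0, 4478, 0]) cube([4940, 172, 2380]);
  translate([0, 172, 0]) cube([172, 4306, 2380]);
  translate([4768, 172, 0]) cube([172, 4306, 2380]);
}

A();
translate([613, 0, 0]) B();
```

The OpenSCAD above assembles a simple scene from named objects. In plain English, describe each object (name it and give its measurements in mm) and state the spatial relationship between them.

A is a simple wooden stool: a rectangular seat 283 mm (x) by 348 mm (y), 39 mm thick, top face at z = 390 mm, on four square legs, each 48×48 mm in cross-section. The legs rest on z = 0, each flush with a corner of the seat. Four stretchers, 48 mm wide and 21 mm tall, connect adjacent legs with their undersides at z = 278 mm, each running between the inner faces of the legs it joins and aligned with the legs' outer faces on the other axis.

B is a box-shaped house frame (walls only): outside footprint 4940×4650 mm, wall height 2380 mm, wall thickness 172 mm. The two y-facing walls run the full x-width; the two x-facing walls fit between the inner faces of the y-facing walls.

The house frame is on the floor beside the stool on its +x side.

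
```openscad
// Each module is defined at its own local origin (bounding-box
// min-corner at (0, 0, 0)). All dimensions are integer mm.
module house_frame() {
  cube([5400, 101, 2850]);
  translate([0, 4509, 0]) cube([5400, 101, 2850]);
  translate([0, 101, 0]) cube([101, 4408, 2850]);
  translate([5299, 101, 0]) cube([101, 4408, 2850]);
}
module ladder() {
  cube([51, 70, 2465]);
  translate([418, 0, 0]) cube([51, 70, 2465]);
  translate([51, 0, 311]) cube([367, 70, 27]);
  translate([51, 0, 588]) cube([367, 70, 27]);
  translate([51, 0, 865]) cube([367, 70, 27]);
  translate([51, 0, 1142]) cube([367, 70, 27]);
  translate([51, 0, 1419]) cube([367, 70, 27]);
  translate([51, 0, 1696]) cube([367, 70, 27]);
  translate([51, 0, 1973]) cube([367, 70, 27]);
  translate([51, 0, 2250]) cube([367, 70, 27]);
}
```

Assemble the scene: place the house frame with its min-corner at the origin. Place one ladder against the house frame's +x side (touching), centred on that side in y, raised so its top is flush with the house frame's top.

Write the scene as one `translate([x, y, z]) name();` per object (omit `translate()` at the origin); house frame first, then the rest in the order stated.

house_frame();
translate([5400, 2270, 385]) ladder();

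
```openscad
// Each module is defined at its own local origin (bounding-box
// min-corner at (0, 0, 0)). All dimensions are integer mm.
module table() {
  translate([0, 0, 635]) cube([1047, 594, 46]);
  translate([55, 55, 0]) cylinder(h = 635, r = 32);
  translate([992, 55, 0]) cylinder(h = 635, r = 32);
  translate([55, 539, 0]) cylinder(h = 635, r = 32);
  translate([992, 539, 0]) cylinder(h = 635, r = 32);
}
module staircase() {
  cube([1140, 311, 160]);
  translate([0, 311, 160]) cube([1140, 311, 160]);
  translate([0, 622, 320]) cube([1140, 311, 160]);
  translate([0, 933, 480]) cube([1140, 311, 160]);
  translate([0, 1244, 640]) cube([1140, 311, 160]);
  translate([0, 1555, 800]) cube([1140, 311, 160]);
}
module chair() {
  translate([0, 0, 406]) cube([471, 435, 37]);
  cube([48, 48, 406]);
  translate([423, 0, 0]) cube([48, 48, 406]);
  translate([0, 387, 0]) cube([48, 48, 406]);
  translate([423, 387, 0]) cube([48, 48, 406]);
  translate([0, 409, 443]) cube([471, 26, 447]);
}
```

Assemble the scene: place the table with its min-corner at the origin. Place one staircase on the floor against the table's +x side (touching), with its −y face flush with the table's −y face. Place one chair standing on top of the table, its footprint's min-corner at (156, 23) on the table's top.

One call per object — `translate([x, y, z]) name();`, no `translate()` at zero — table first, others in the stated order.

table();
translate([1047, 0, 0]) staircase();
translate([156, 23, 681]) chair();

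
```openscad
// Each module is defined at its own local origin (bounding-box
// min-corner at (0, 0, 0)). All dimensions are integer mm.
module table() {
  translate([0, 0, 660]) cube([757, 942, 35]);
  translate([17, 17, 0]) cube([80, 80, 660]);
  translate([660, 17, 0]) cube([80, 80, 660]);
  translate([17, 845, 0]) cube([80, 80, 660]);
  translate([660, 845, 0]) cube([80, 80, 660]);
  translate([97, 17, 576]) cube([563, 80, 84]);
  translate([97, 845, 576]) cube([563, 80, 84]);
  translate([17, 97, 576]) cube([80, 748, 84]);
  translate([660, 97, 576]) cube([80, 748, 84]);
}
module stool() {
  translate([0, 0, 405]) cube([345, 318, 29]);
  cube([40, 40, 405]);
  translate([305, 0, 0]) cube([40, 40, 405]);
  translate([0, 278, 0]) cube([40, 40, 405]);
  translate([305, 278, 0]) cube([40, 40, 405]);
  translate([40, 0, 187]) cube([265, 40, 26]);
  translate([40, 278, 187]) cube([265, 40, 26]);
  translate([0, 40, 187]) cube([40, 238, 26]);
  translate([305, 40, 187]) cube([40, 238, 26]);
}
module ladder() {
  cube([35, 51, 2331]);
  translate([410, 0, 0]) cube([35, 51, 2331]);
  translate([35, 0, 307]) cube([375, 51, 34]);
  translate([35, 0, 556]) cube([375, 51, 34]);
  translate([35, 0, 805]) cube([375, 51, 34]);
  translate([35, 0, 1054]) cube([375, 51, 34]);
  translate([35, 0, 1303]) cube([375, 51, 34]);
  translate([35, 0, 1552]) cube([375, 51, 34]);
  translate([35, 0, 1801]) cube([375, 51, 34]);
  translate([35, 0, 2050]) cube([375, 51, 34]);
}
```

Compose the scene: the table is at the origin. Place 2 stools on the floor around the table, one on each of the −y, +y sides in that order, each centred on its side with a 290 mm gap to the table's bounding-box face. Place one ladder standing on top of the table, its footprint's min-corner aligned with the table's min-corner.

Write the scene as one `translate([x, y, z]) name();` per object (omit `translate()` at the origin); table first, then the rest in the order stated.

table();
translate([206, -608, 0]) stool();
translate([206, 1232, 0]) stool();
translate([0, 0, 695]) ladder();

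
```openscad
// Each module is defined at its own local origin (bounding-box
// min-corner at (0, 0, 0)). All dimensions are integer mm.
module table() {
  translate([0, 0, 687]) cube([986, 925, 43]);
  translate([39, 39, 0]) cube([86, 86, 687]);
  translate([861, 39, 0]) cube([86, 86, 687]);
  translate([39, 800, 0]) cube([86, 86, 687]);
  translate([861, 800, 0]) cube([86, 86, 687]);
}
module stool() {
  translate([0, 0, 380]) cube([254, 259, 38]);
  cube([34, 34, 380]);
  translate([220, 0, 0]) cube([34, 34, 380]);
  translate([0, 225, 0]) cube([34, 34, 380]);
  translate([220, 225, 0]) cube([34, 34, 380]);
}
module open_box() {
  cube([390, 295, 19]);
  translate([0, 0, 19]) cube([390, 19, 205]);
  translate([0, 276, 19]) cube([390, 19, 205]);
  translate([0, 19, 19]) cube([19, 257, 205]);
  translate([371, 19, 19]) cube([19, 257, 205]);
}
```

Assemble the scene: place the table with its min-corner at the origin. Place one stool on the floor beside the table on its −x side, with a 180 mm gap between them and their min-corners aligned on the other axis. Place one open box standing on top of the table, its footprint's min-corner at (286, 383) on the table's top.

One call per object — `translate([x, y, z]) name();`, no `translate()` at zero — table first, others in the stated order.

table();
translate([-434, 0, 0]) stool();
translate([286, 383, 730]) open_box();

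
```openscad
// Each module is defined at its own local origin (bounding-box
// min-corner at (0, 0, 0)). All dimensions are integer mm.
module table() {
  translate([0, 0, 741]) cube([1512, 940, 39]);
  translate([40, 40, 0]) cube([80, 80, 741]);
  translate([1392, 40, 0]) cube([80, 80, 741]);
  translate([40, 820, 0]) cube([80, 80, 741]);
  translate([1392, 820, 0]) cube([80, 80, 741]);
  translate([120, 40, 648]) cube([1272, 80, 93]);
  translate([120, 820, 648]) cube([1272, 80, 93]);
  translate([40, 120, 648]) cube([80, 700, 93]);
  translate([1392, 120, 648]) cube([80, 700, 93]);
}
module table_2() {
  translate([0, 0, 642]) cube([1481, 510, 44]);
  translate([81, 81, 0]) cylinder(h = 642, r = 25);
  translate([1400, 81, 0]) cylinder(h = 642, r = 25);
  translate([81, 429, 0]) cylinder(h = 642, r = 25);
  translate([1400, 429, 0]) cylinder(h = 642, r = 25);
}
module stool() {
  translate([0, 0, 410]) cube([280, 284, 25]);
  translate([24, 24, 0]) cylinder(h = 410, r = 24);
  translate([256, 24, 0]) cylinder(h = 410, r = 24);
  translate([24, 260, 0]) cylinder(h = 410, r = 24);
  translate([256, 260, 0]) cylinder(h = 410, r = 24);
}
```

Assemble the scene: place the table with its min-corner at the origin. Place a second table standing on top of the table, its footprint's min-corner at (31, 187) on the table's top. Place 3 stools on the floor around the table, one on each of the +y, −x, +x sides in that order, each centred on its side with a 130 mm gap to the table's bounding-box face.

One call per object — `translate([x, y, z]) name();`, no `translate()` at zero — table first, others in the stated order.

table();
translate([31, 187, 780]) table_2();
translate([616, 1070, 0]) stool();
translate([-410, 328, 0]) stool();
translate([1642, 328, 0]) stool();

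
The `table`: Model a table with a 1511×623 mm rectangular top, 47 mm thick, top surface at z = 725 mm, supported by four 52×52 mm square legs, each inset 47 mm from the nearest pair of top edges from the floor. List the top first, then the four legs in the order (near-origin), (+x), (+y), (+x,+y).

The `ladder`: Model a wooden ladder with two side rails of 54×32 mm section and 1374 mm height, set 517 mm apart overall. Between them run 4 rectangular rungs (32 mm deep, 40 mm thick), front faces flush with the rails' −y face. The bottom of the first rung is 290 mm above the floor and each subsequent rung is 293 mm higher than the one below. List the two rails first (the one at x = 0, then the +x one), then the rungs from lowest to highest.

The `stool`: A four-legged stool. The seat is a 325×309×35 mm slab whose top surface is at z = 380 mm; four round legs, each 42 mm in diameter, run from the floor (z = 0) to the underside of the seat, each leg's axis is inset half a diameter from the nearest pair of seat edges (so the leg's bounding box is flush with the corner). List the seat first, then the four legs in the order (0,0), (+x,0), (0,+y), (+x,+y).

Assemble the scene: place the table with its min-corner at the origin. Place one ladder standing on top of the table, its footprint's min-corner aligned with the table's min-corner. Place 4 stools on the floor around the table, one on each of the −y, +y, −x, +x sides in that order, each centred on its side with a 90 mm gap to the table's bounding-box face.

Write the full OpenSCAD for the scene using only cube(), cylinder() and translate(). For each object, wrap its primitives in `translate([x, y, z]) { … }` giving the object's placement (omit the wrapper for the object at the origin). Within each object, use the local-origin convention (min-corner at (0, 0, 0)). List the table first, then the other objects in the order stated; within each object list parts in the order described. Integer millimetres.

translate([0, 0, 678]) cube([1511, 623, 47]);
translate([47, 47, 0]) cube([52, 52, 678]);
translate([1412, 47, 0]) cube([52, 52, 678]);
translate([47, 524, 0]) cube([52, 52, 678]);
translate([1412, 524, 0]) cube([52, 52, 678]);
translate([0, 0, 725]) {
  cube([54, 32, 1374]);
  translate([463, 0, 0]) cube([54, 32, 1374]);
  translate([54, 0, 290]) cube([409, 32, 40]);
  translate([54, 0, 583]) cube([409, 32, 40]);
  translate([54, 0, 876]) cube([409, 32, 40]);
  translate([54, 0, 1169]) cube([409, 32, 40]);
}
translate([593, -399, 0]) {
  translate([0, 0, 345]) cube([325, 309, 35]);
  translate([21, 21, 0]) cylinder(h = 345, r = 21);
  translate([304, 21, 0]) cylinder(h = 345, r = 21);
  translate([21, 288, 0]) cylinder(h = 345, r = 21);
  translate([304, 288, 0]) cylinder(h = 345, r = 21);
}
translate([593, 713, 0]) {
  translate([0, 0, 345]) cube([325, 309, 35]);
  translate([21, 21, 0]) cylinder(h = 345, r = 21);
  translate([304, 21, 0]) cylinder(h = 345, r = 21);
  translate([21, 288, 0]) cylinder(h = 345, r = 21);
  translate([304, 288, 0]) cylinder(h = 345, r = 21);
}
translate([-415, 157, 0]) {
  translate([0, 0, 345]) cube([325, 309, 35]);
  translate([21, 21, 0]) cylinder(h = 345, r = 21);
  translate([304, 21, 0]) cylinder(h = 345, r = 21);
  translate([21, 288, 0]) cylinder(h = 345, r = 21);
  translate([304, 288, 0]) cylinder(h = 345, r = 21);
}
translate([1601, 157, 0]) {
  translate([0, 0, 345]) cube([325, 309, 35]);
  translate([21, 21, 0]) cylinder(h = 345, r = 21);
  translate([304, 21, 0]) cylinder(h = 345, r = 21);
  translate([21, 288, 0]) cylinder(h = 345, r = 21);
  translate([304, 288, 0]) cylinder(h = 345, r = 21);
}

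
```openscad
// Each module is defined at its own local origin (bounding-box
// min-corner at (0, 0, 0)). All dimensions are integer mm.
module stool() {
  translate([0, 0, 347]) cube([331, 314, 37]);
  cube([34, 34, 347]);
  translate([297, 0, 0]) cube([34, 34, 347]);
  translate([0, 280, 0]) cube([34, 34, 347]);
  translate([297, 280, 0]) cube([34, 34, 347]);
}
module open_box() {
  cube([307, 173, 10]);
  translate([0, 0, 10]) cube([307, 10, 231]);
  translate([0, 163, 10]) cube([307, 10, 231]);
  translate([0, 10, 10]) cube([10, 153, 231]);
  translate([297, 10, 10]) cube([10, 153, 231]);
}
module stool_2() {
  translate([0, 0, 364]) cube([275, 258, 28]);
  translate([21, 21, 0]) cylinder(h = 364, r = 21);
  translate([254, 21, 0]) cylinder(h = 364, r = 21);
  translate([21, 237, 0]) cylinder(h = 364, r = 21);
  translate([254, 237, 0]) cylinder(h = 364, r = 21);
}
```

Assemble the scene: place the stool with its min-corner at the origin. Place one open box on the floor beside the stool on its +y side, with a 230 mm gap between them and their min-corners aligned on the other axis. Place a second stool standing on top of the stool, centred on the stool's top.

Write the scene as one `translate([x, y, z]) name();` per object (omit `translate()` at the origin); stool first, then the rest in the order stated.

stool();
translate([0, 544, 0]) open_box();
translate([28, 28, 384]) stool_2();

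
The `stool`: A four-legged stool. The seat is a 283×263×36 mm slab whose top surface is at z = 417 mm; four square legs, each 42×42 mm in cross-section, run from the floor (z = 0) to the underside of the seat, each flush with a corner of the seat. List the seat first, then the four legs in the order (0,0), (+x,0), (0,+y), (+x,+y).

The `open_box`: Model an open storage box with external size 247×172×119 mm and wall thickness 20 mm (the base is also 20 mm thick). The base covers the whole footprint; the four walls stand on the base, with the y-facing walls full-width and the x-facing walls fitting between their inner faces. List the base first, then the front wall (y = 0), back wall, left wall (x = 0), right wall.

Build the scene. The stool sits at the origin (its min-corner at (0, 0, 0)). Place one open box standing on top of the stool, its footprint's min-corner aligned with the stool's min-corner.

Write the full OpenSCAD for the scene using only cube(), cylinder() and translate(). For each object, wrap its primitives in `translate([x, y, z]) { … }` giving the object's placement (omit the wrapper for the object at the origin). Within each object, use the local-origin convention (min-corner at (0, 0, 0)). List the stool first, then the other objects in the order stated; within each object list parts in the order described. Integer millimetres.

translate([0, 0, 381]) cube([283, 263, 36]);
cube([42, 42, 381]);
translate([241, 0, 0]) cube([42, 42, 381]);
translate([0, 221, 0]) cube([42, 42, 381]);
translate([241, 221, 0]) cube([42, 42, 381]);
translate([0, 0, 417]) {
  cube([247, 172, 20]);
  translate([0, 0, 20]) cube([247, 20, 99]);
  translate([0, 152, 20]) cube([247, 20, 99]);
  translate([0, 20, 20]) cube([20, 132, 99]);
  translate([227, 20, 20]) cube([20, 132, 99]);
}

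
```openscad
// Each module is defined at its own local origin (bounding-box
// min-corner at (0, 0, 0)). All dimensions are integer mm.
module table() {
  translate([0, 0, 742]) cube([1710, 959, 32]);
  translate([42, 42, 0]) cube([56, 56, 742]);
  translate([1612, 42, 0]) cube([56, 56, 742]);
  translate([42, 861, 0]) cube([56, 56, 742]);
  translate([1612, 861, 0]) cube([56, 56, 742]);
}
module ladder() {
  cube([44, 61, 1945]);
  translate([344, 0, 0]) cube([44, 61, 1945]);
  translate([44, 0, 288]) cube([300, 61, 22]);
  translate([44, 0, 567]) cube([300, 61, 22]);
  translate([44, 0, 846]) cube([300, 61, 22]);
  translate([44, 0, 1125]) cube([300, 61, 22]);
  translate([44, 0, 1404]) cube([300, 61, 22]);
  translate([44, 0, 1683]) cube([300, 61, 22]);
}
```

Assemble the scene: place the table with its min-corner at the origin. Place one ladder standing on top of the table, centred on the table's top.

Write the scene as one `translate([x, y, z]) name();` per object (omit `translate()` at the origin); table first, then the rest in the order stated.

table();
translate([661, 449, 774]) ladder();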